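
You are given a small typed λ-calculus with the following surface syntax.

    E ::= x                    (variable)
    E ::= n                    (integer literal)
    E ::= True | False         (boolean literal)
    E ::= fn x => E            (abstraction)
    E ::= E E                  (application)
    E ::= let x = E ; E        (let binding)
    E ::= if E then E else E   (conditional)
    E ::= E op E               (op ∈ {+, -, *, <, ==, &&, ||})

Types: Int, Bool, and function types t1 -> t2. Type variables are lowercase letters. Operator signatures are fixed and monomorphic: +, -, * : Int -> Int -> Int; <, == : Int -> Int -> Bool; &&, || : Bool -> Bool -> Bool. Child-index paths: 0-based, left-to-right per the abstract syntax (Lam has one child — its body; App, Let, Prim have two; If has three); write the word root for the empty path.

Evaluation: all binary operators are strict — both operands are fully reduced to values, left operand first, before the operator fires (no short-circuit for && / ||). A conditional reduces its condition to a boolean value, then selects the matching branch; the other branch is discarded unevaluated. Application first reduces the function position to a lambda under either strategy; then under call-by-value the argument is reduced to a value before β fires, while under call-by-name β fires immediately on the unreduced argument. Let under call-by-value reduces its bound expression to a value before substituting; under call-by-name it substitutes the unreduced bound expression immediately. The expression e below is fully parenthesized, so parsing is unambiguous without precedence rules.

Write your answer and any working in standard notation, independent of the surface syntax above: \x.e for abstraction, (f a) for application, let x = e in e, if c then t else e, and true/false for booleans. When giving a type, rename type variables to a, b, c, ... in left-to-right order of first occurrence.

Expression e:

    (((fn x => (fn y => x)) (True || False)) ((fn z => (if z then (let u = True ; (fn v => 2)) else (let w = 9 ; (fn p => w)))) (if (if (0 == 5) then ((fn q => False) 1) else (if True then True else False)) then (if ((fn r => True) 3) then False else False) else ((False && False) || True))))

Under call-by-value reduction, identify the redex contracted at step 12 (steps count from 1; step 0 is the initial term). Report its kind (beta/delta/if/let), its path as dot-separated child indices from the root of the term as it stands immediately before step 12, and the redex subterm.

Working:
step 0: (((\x.(\y.x)) (true || false)) ((\z.(if z then (let u = true in (\v.2)) else (let w = 9 in (\p.w)))) (if (if (0 == 5) then ((\q.false) 1) else (if true then true else false)) then (if ((\r.true) 3) then false else false) else ((false && false) || true))))
step 1: [delta@0.1] (((\x.(\y.x)) true) ((\z.(if z then (let u = true in (\v.2)) else (let w = 9 in (\p.w)))) (if (if (0 == 5) then ((\q.false) 1) else (if true then true else false)) then (if ((\r.true) 3) then false else false) else ((false && false) || true))))
step 2: [beta@0] ((\y.true) ((\z.(if z then (let u = true in (\v.2)) else (let w = 9 in (\p.w)))) (if (if (0 == 5) then ((\q.false) 1) else (if true then true else false)) then (if ((\r.true) 3) then false else false) else ((false && false) || true))))
step 3: [delta@1.1.0.0] ((\y.true) ((\z.(if z then (let u = true in (\v.2)) else (let w = 9 in (\p.w)))) (if (if false then ((\q.false) 1) else (if true then true else false)) then (if ((\r.true) 3) then false else false) else ((false && false) || true))))
step 4: [if@1.1.0] ((\y.true) ((\z.(if z then (let u = true in (\v.2)) else (let w = 9 in (\p.w)))) (if (if true then true else false) then (if ((\r.true) 3) then false else false) else ((false && false) || true))))
step 5: [if@1.1.0] ((\y.true) ((\z.(if z then (let u = true in (\v.2)) else (let w = 9 in (\p.w)))) (if true then (if ((\r.true) 3) then false else false) else ((false && false) || true))))
step 6: [if@1.1] ((\y.true) ((\z.(if z then (let u = true in (\v.2)) else (let w = 9 in (\p.w)))) (if ((\r.true) 3) then false else false)))
step 7: [beta@1.1.0] ((\y.true) ((\z.(if z then (let u = true in (\v.2)) else (let w = 9 in (\p.w)))) (if true then false else false)))
step 8: [if@1.1] ((\y.true) ((\z.(if z then (let u = true in (\v.2)) else (let w = 9 in (\p.w)))) false))
step 9: [beta@1] ((\y.true) (if false then (let u = true in (\v.2)) else (let w = 9 in (\p.w))))
step 10: [if@1] ((\y.true) (let w = 9 in (\p.w)))
step 11: [let@1] ((\y.true) (\p.9))
step 12: [beta@root] true

Answer: beta at root : ((\y.true) (\p.9))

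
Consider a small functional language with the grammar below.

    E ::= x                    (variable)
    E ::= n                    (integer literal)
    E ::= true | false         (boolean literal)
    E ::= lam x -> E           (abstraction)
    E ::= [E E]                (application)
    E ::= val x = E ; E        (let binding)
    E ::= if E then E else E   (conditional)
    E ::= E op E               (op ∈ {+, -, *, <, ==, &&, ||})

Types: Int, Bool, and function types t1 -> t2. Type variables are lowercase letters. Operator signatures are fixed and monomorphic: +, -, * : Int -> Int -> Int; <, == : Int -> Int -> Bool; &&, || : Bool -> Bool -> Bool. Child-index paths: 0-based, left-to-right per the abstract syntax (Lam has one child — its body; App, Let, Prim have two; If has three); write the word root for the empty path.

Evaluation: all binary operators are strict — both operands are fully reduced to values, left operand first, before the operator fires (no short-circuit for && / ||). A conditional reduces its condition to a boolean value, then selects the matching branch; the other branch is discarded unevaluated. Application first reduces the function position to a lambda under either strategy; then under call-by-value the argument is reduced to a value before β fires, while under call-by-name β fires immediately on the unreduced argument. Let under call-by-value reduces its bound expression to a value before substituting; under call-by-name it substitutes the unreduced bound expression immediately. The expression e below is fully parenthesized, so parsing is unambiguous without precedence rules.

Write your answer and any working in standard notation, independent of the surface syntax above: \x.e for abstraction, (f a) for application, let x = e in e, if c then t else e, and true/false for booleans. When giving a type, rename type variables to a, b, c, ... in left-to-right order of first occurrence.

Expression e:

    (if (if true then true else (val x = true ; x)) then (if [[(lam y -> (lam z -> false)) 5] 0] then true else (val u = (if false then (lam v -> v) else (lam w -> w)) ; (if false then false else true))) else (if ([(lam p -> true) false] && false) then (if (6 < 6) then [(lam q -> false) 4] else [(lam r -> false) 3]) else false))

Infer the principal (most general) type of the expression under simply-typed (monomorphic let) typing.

Trace:
  unify Bool ~ Bool
let x : Bool
x : Bool
  unify Bool ~ Bool
  unify Bool ~ Bool
\z._ : b -> Bool
\y._ : a -> b -> Bool
  unify a -> b -> Bool ~ Int -> c
  unify a ~ Int
  unify b -> Bool ~ c
_ _ : b -> Bool
  unify b -> Bool ~ Int -> d
  unify b ~ Int
  unify Bool ~ d
_ _ : Bool
  unify Bool ~ Bool
  unify Bool ~ Bool
v : e
\v._ : e -> e
w : f
\w._ : f -> f
  unify e -> e ~ f -> f
  unify e ~ f
  unify f ~ f
let u : f -> f
  unify Bool ~ Bool
  unify Bool ~ Bool
  unify Bool ~ Bool
\p._ : g -> Bool
  unify g -> Bool ~ Bool -> h
  unify g ~ Bool
  unify Bool ~ h
_ _ : Bool
  unify Bool ~ Bool
  unify Bool ~ Bool
  unify Bool ~ Bool
  unify Int ~ Int
  unify Int ~ Int
  unify Bool ~ Bool
\q._ : i -> Bool
  unify i -> Bool ~ Int -> j
  unify i ~ Int
  unify Bool ~ j
_ _ : Bool
\r._ : k -> Bool
  unify k -> Bool ~ Int -> l
  unify k ~ Int
  unify Bool ~ l
_ _ : Bool
  unify Bool ~ Bool
  unify Bool ~ Bool
  unify Bool ~ Bool

Answer: Bool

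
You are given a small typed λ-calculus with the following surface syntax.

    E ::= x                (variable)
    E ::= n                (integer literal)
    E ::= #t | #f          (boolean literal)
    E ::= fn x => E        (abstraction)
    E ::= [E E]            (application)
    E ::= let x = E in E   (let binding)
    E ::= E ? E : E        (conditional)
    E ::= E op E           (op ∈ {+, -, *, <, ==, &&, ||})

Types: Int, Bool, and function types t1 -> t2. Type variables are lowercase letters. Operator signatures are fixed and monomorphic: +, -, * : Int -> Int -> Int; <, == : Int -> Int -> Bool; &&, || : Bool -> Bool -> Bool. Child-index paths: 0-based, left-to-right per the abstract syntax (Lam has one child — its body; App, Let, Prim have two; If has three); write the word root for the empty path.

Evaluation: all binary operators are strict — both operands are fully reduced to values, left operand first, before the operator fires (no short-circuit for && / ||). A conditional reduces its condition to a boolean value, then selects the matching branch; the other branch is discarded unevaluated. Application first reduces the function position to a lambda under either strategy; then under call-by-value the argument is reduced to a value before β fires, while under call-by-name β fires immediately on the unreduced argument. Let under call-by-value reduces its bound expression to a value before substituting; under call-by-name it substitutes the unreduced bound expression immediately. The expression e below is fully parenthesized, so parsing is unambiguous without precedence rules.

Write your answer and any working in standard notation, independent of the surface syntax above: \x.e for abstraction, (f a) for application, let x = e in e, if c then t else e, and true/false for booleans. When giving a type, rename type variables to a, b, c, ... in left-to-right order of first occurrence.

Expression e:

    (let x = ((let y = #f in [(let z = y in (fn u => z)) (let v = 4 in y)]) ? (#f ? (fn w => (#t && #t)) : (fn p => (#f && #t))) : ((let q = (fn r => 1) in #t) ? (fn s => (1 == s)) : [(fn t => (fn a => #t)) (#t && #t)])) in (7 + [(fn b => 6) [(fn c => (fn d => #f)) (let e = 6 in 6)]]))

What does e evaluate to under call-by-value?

Answer: 13

Working:
step 0: (let x = (if (let y = false in ((let z = y in (\u.z)) (let v = 4 in y))) then (if false then (\w.(true && true)) else (\p.(false && true))) else (if (let q = (\r.1) in true) then (\s.(1 == s)) else ((\t.(\a.true)) (true && true)))) in (7 + ((\b.6) ((\c.(\d.false)) (let e = 6 in 6)))))
step 1: [let@0.0] (let x = (if ((let z = false in (\u.z)) (let v = 4 in false)) then (if false then (\w.(true && true)) else (\p.(false && true))) else (if (let q = (\r.1) in true) then (\s.(1 == s)) else ((\t.(\a.true)) (true && true)))) in (7 + ((\b.6) ((\c.(\d.false)) (let e = 6 in 6)))))
step 2: [let@0.0.0] (let x = (if ((\u.false) (let v = 4 in false)) then (if false then (\w.(true && true)) else (\p.(false && true))) else (if (let q = (\r.1) in true) then (\s.(1 == s)) else ((\t.(\a.true)) (true && true)))) in (7 + ((\b.6) ((\c.(\d.false)) (let e = 6 in 6)))))
step 3: [let@0.0.1] (let x = (if ((\u.false) false) then (if false then (\w.(true && true)) else (\p.(false && true))) else (if (let q = (\r.1) in true) then (\s.(1 == s)) else ((\t.(\a.true)) (true && true)))) in (7 + ((\b.6) ((\c.(\d.false)) (let e = 6 in 6)))))
step 4: [beta@0.0] (let x = (if false then (if false then (\w.(true && true)) else (\p.(false && true))) else (if (let q = (\r.1) in true) then (\s.(1 == s)) else ((\t.(\a.true)) (true && true)))) in (7 + ((\b.6) ((\c.(\d.false)) (let e = 6 in 6)))))
step 5: [if@0] (let x = (if (let q = (\r.1) in true) then (\s.(1 == s)) else ((\t.(\a.true)) (true && true))) in (7 + ((\b.6) ((\c.(\d.false)) (let e = 6 in 6)))))
step 6: [let@0.0] (let x = (if true then (\s.(1 == s)) else ((\t.(\a.true)) (true && true))) in (7 + ((\b.6) ((\c.(\d.false)) (let e = 6 in 6)))))
step 7: [if@0] (let x = (\s.(1 == s)) in (7 + ((\b.6) ((\c.(\d.false)) (let e = 6 in 6)))))
step 8: [let@root] (7 + ((\b.6) ((\c.(\d.false)) (let e = 6 in 6))))
step 9: [let@1.1.1] (7 + ((\b.6) ((\c.(\d.false)) 6)))
step 10: [beta@1.1] (7 + ((\b.6) (\d.false)))
step 11: [beta@1] (7 + 6)
step 12: [delta@root] 13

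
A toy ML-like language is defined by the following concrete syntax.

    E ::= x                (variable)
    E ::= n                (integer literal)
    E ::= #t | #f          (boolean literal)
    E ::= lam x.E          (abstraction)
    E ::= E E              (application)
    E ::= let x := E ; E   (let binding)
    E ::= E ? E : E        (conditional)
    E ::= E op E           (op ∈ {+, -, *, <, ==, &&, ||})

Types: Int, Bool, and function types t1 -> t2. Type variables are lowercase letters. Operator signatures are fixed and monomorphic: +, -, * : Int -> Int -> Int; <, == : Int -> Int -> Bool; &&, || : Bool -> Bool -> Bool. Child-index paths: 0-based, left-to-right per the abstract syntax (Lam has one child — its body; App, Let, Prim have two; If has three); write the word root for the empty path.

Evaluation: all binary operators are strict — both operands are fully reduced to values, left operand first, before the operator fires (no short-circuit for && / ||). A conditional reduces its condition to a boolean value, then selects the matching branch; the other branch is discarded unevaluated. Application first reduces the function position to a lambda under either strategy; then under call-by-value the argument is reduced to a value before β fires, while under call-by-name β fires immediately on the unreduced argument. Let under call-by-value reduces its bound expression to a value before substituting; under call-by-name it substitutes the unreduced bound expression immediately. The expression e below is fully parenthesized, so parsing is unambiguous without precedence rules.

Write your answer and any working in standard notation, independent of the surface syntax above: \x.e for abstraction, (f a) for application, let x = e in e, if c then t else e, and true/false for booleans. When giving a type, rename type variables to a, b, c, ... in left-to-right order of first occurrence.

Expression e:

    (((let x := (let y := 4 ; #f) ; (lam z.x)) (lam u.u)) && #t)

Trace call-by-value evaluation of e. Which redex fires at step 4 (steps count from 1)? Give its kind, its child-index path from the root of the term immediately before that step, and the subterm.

Answer: delta at root : (false && true)

Trace:
step 0: (((let x = (let y = 4 in false) in (\z.x)) (\u.u)) && true)
step 1: [let@0.0.0] (((let x = false in (\z.x)) (\u.u)) && true)
step 2: [let@0.0] (((\z.false) (\u.u)) && true)
step 3: [beta@0] (false && true)
step 4: [delta@root] false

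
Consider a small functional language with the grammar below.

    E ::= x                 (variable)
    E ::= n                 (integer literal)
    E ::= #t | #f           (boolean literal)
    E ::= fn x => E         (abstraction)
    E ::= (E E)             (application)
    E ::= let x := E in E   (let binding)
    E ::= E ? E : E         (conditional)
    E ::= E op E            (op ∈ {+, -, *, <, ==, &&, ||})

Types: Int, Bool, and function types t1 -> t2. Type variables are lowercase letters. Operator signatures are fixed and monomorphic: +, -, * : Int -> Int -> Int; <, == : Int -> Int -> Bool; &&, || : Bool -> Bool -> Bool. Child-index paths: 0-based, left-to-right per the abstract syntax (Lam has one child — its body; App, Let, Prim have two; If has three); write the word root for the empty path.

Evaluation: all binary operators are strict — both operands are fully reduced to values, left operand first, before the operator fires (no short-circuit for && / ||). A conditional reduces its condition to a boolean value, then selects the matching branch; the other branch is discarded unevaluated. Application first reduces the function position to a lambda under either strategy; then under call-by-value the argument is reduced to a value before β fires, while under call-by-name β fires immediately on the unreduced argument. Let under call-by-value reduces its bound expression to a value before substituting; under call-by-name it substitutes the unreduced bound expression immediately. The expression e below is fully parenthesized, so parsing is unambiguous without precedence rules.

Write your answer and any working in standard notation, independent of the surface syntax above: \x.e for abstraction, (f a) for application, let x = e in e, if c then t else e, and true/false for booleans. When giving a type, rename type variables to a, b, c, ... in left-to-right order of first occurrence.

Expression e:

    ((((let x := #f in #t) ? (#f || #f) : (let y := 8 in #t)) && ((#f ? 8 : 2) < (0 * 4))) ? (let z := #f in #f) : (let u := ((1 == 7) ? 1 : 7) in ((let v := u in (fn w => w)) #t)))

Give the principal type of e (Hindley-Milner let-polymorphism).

Answer: Bool

Derivation:
let x : Bool
  unify Bool ~ Bool
  unify Bool ~ Bool
  unify Bool ~ Bool
let y : Int
  unify Bool ~ Bool
  unify Bool ~ Bool
  unify Bool ~ Bool
  unify Int ~ Int
  unify Int ~ Int
  unify Int ~ Int
  unify Int ~ Int
  unify Int ~ Int
  unify Bool ~ Bool
  unify Bool ~ Bool
let z : Bool
  unify Int ~ Int
  unify Int ~ Int
  unify Bool ~ Bool
  unify Int ~ Int
let u : Int
u : Int
let v : Int
w : a
\w._ : a -> a
  unify a -> a ~ Bool -> b
  unify a ~ Bool
  unify Bool ~ b
_ _ : Bool
  unify Bool ~ Bool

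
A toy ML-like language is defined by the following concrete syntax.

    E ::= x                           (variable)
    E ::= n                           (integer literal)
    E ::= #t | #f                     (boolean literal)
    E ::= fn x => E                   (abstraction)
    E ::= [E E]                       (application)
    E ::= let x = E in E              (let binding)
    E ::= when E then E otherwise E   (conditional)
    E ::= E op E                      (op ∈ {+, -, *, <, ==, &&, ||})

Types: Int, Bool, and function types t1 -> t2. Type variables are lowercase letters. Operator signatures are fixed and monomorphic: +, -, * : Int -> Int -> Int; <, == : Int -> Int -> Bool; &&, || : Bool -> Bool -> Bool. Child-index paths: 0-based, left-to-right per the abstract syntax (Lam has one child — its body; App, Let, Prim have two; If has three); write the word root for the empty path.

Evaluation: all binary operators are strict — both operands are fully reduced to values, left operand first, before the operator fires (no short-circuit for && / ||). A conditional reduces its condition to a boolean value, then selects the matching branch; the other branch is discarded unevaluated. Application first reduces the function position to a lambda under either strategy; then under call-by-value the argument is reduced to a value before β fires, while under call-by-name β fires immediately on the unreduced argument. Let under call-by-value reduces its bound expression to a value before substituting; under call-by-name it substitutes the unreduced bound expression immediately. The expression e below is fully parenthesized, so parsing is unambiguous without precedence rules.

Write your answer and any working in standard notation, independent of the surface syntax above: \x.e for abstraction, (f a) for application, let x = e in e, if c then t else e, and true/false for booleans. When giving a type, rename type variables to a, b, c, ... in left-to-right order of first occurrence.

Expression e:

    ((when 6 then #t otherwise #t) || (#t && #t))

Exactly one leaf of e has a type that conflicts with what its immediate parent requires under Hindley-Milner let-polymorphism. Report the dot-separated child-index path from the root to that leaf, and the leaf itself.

Answer: 0.0 : 6

Trace:
  unify Int ~ Bool
  FAIL: mismatch Int ~ Bool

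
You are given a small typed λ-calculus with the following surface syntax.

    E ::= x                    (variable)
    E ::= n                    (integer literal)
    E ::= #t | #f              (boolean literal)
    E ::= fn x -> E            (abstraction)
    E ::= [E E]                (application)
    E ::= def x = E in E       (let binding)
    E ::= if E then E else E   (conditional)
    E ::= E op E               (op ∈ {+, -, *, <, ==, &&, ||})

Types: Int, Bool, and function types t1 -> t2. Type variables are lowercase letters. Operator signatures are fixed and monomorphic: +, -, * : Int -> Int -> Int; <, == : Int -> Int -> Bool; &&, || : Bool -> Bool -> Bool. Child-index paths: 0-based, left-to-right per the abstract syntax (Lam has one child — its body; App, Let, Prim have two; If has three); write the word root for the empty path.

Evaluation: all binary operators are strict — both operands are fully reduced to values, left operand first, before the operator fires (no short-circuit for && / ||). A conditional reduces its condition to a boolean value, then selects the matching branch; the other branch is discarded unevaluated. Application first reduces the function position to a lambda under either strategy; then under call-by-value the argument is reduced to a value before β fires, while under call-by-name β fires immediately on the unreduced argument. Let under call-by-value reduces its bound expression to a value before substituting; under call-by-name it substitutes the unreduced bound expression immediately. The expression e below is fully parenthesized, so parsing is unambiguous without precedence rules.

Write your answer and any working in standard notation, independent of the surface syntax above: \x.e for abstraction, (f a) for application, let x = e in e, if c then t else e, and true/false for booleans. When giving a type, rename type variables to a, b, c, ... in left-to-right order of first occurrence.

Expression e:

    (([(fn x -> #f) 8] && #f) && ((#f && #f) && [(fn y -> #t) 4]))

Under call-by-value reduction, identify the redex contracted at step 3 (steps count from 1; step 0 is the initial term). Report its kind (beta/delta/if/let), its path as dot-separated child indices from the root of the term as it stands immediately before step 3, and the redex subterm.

Answer: delta at 1.0 : (false && false)

Derivation:
step 0: ((((\x.false) 8) && false) && ((false && false) && ((\y.true) 4)))
step 1: [beta@0.0] ((false && false) && ((false && false) && ((\y.true) 4)))
step 2: [delta@0] (false && ((false && false) && ((\y.true) 4)))
step 3: [delta@1.0] (false && (false && ((\y.true) 4)))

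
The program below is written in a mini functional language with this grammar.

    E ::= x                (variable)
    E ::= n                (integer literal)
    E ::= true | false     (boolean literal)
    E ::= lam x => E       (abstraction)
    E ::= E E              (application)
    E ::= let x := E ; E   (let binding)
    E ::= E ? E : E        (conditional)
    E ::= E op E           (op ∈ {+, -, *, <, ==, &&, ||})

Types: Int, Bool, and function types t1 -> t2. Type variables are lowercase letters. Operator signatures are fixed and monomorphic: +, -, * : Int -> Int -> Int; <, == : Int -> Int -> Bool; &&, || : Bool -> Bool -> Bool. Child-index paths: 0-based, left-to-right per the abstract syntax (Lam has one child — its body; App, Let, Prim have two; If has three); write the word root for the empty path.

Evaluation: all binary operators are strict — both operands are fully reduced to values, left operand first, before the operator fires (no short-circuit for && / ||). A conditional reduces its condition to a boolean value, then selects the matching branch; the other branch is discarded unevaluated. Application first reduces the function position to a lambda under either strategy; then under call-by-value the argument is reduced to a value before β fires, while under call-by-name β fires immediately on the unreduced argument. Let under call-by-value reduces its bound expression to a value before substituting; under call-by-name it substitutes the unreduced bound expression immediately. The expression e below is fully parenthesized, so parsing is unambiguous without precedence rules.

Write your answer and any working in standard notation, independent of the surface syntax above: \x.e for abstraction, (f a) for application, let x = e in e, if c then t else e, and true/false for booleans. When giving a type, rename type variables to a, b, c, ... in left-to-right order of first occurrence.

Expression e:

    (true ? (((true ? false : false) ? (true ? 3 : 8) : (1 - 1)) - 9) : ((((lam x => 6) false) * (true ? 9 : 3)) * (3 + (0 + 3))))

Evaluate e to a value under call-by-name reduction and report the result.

Trace:
step 0: (if true then ((if (if true then false else false) then (if true then 3 else 8) else (1 - 1)) - 9) else ((((\x.6) false) * (if true then 9 else 3)) * (3 + (0 + 3))))
step 1: [if@root] ((if (if true then false else false) then (if true then 3 else 8) else (1 - 1)) - 9)
step 2: [if@0.0] ((if false then (if true then 3 else 8) else (1 - 1)) - 9)
step 3: [if@0] ((1 - 1) - 9)
step 4: [delta@0] (0 - 9)
step 5: [delta@root] -9

Answer: -9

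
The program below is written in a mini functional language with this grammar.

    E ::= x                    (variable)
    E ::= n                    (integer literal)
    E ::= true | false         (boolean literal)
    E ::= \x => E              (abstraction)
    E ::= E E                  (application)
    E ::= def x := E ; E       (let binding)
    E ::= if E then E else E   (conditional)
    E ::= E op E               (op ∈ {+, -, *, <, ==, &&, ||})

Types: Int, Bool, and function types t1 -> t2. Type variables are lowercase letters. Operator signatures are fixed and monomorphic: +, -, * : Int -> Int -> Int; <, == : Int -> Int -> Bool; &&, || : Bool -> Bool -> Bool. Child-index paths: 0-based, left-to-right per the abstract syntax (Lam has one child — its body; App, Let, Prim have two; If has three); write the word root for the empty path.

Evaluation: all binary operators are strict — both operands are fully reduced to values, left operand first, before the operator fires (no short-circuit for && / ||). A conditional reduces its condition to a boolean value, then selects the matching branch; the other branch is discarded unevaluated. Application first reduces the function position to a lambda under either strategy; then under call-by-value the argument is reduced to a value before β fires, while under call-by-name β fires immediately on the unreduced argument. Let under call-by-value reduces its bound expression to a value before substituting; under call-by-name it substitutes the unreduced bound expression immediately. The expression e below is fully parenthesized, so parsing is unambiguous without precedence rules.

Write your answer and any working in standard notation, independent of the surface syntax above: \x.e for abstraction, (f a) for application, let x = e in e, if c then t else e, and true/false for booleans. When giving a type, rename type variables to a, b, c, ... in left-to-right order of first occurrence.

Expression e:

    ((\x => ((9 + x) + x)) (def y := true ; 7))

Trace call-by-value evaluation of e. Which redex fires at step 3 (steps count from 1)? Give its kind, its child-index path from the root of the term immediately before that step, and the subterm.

Working:
step 0: ((\x.((9 + x) + x)) (let y = true in 7))
step 1: [let@1] ((\x.((9 + x) + x)) 7)
step 2: [beta@root] ((9 + 7) + 7)
step 3: [delta@0] (16 + 7)

Answer: delta at 0 : (9 + 7)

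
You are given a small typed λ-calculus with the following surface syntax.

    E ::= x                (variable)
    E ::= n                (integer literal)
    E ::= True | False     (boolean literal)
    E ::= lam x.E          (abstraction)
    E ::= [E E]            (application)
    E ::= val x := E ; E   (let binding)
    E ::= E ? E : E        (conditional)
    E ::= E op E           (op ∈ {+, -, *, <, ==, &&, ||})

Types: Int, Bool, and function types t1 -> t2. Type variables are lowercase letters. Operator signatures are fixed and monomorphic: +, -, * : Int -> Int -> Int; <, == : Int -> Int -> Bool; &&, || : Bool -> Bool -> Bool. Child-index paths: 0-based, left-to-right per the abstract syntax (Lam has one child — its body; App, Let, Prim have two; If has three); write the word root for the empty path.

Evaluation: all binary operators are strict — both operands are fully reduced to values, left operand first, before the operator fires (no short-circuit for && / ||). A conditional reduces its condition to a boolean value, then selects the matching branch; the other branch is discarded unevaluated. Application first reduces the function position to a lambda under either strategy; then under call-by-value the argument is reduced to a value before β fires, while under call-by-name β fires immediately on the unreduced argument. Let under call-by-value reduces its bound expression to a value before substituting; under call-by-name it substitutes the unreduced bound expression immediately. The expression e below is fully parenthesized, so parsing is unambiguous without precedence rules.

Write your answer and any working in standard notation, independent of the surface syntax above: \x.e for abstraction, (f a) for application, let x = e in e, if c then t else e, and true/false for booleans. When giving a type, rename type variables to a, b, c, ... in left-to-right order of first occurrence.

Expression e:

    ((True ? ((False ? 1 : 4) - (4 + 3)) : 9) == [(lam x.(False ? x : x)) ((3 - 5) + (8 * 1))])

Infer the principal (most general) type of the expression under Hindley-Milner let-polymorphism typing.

Derivation:
  unify Bool ~ Bool
  unify Bool ~ Bool
  unify Int ~ Int
  unify Int ~ Int
  unify Int ~ Int
  unify Int ~ Int
  unify Int ~ Int
  unify Int ~ Int
  unify Int ~ Int
  unify Bool ~ Bool
x : a
x : a
  unify a ~ a
\x._ : a -> a
  unify Int ~ Int
  unify Int ~ Int
  unify Int ~ Int
  unify Int ~ Int
  unify Int ~ Int
  unify Int ~ Int
  unify a -> a ~ Int -> b
  unify a ~ Int
  unify Int ~ b
_ _ : Int
  unify Int ~ Int

Answer: Bool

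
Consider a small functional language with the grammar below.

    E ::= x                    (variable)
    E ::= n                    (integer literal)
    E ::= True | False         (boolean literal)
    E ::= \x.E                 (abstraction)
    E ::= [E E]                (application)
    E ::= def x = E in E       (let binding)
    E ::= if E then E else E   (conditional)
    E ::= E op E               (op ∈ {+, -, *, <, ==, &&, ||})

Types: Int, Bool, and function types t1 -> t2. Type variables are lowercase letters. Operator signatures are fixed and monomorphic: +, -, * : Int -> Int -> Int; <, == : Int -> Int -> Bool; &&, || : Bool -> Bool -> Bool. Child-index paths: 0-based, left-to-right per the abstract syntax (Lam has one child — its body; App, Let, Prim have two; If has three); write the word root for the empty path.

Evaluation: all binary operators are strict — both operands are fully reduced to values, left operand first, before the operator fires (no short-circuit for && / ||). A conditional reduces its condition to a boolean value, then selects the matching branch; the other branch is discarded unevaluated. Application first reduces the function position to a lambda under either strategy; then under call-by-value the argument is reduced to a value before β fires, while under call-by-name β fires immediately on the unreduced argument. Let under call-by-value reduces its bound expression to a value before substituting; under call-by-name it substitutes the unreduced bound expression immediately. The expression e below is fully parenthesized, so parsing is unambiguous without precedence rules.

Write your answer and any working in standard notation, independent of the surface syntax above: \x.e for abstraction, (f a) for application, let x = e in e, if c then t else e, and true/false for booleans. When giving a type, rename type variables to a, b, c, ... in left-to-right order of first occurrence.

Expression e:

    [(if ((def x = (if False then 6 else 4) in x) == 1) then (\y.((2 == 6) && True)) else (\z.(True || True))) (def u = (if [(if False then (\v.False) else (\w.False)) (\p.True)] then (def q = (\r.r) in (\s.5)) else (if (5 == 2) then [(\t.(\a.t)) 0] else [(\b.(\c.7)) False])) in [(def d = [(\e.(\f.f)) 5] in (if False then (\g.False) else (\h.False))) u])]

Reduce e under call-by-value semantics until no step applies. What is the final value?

Trace:
step 0: ((if ((let x = (if false then 6 else 4) in x) == 1) then (\y.((2 == 6) && true)) else (\z.(true || true))) (let u = (if ((if false then (\v.false) else (\w.false)) (\p.true)) then (let q = (\r.r) in (\s.5)) else (if (5 == 2) then ((\t.(\a.t)) 0) else ((\b.(\c.7)) false))) in ((let d = ((\e.(\f.f)) 5) in (if false then (\g.false) else (\h.false))) u)))
step 1: [if@0.0.0.0] ((if ((let x = 4 in x) == 1) then (\y.((2 == 6) && true)) else (\z.(true || true))) (let u = (if ((if false then (\v.false) else (\w.false)) (\p.true)) then (let q = (\r.r) in (\s.5)) else (if (5 == 2) then ((\t.(\a.t)) 0) else ((\b.(\c.7)) false))) in ((let d = ((\e.(\f.f)) 5) in (if false then (\g.false) else (\h.false))) u)))
step 2: [let@0.0.0] ((if (4 == 1) then (\y.((2 == 6) && true)) else (\z.(true || true))) (let u = (if ((if false then (\v.false) else (\w.false)) (\p.true)) then (let q = (\r.r) in (\s.5)) else (if (5 == 2) then ((\t.(\a.t)) 0) else ((\b.(\c.7)) false))) in ((let d = ((\e.(\f.f)) 5) in (if false then (\g.false) else (\h.false))) u)))
step 3: [delta@0.0] ((if false then (\y.((2 == 6) && true)) else (\z.(true || true))) (let u = (if ((if false then (\v.false) else (\w.false)) (\p.true)) then (let q = (\r.r) in (\s.5)) else (if (5 == 2) then ((\t.(\a.t)) 0) else ((\b.(\c.7)) false))) in ((let d = ((\e.(\f.f)) 5) in (if false then (\g.false) else (\h.false))) u)))
step 4: [if@0] ((\z.(true || true)) (let u = (if ((if false then (\v.false) else (\w.false)) (\p.true)) then (let q = (\r.r) in (\s.5)) else (if (5 == 2) then ((\t.(\a.t)) 0) else ((\b.(\c.7)) false))) in ((let d = ((\e.(\f.f)) 5) in (if false then (\g.false) else (\h.false))) u)))
step 5: [if@1.0.0.0] ((\z.(true || true)) (let u = (if ((\w.false) (\p.true)) then (let q = (\r.r) in (\s.5)) else (if (5 == 2) then ((\t.(\a.t)) 0) else ((\b.(\c.7)) false))) in ((let d = ((\e.(\f.f)) 5) in (if false then (\g.false) else (\h.false))) u)))
step 6: [beta@1.0.0] ((\z.(true || true)) (let u = (if false then (let q = (\r.r) in (\s.5)) else (if (5 == 2) then ((\t.(\a.t)) 0) else ((\b.(\c.7)) false))) in ((let d = ((\e.(\f.f)) 5) in (if false then (\g.false) else (\h.false))) u)))
step 7: [if@1.0] ((\z.(true || true)) (let u = (if (5 == 2) then ((\t.(\a.t)) 0) else ((\b.(\c.7)) false)) in ((let d = ((\e.(\f.f)) 5) in (if false then (\g.false) else (\h.false))) u)))
step 8: [delta@1.0.0] ((\z.(true || true)) (let u = (if false then ((\t.(\a.t)) 0) else ((\b.(\c.7)) false)) in ((let d = ((\e.(\f.f)) 5) in (if false then (\g.false) else (\h.false))) u)))
step 9: [if@1.0] ((\z.(true || true)) (let u = ((\b.(\c.7)) false) in ((let d = ((\e.(\f.f)) 5) in (if false then (\g.false) else (\h.false))) u)))
step 10: [beta@1.0] ((\z.(true || true)) (let u = (\c.7) in ((let d = ((\e.(\f.f)) 5) in (if false then (\g.false) else (\h.false))) u)))
step 11: [let@1] ((\z.(true || true)) ((let d = ((\e.(\f.f)) 5) in (if false then (\g.false) else (\h.false))) (\c.7)))
step 12: [beta@1.0.0] ((\z.(true || true)) ((let d = (\f.f) in (if false then (\g.false) else (\h.false))) (\c.7)))
step 13: [let@1.0] ((\z.(true || true)) ((if false then (\g.false) else (\h.false)) (\c.7)))
step 14: [if@1.0] ((\z.(true || true)) ((\h.false) (\c.7)))
step 15: [beta@1] ((\z.(true || true)) false)
step 16: [beta@root] (true || true)
step 17: [delta@root] true

Answer: true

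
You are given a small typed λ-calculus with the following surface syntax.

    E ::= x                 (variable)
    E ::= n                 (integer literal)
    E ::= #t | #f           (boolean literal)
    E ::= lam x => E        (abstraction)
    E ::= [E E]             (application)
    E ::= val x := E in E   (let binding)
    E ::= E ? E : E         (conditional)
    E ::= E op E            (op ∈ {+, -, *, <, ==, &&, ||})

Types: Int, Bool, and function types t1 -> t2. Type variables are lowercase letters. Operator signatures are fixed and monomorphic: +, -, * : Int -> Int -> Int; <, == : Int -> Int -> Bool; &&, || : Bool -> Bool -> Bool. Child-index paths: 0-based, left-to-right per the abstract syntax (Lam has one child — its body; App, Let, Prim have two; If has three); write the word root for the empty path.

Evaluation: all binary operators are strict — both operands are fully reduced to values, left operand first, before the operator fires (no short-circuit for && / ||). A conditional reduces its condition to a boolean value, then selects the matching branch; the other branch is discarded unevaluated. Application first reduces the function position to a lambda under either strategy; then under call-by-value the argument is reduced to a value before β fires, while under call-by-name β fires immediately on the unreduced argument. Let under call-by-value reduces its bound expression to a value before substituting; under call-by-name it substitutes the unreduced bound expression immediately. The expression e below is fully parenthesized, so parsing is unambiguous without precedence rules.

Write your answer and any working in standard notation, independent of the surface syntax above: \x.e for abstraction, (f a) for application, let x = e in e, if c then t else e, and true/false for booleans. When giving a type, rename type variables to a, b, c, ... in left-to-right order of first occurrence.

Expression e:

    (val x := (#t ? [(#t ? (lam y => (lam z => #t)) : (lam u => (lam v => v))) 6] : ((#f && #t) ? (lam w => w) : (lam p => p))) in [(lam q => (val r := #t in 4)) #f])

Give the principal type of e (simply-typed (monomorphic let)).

Trace:
  unify Bool ~ Bool
  unify Bool ~ Bool
\z._ : b -> Bool
\y._ : a -> b -> Bool
v : d
\v._ : d -> d
\u._ : c -> d -> d
  unify a -> b -> Bool ~ c -> d -> d
  unify a ~ c
  unify b -> Bool ~ d -> d
  unify b ~ d
  unify Bool ~ d
  unify c -> Bool -> Bool ~ Int -> e
  unify c ~ Int
  unify Bool -> Bool ~ e
_ _ : Bool -> Bool
  unify Bool ~ Bool
  unify Bool ~ Bool
  unify Bool ~ Bool
w : f
\w._ : f -> f
p : g
\p._ : g -> g
  unify f -> f ~ g -> g
  unify f ~ g
  unify g ~ g
  unify Bool -> Bool ~ g -> g
  unify Bool ~ g
  unify Bool ~ Bool
let x : Bool -> Bool
let r : Bool
\q._ : h -> Int
  unify h -> Int ~ Bool -> i
  unify h ~ Bool
  unify Int ~ i
_ _ : Int

Answer: Int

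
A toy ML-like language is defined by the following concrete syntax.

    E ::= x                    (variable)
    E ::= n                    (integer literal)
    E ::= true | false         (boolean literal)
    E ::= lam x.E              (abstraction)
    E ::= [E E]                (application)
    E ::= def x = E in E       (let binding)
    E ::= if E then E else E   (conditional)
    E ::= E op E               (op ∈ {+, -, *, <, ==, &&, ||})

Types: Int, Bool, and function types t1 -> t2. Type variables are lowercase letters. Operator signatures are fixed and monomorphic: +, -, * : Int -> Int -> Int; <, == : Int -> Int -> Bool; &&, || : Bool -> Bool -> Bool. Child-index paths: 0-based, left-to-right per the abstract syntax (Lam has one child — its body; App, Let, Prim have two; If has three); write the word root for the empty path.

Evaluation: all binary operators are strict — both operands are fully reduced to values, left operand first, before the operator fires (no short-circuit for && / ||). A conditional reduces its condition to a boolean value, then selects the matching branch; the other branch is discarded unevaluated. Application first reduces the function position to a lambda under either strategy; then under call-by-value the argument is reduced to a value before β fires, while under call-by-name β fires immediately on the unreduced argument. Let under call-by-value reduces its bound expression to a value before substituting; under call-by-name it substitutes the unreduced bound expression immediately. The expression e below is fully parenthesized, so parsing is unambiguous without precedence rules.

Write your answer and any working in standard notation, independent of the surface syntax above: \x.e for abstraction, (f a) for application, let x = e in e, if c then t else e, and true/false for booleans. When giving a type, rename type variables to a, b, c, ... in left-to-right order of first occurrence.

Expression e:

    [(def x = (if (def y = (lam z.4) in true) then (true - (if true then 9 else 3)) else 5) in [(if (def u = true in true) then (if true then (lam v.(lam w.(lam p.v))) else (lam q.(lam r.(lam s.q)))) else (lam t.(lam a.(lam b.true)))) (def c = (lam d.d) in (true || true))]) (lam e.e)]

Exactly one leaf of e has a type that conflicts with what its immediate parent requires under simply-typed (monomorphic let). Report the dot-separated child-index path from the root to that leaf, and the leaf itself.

Derivation:
\z._ : a -> Int
let y : a -> Int
  unify Bool ~ Bool
  unify Bool ~ Int
  FAIL: mismatch Bool ~ Int

Answer: 0.0.1.0 : true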